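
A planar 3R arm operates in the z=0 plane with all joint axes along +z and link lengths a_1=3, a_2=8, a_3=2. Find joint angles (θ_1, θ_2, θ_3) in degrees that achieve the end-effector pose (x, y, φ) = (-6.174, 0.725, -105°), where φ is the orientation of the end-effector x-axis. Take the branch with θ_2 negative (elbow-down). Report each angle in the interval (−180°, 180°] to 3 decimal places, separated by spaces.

-89.991 -135.009 120.000

wrist centre = target − a_3·(cos φ, sin φ) = (-5.6564, 2.6569)
cos θ_2 = (39.0533−3²−8²)/(2·3·8) = -0.7072; θ_2 = -135.0094° (elbow-down)
β = atan2(2.6569,-5.6564) = 154.8401°; ψ = atan2(-5.6559,-2.6578) = -115.1694°
θ_1 = β − ψ = 270.0095°
θ_3 = φ − θ_1 − θ_2 = 120.0000° (wrapped to (-180°,180°])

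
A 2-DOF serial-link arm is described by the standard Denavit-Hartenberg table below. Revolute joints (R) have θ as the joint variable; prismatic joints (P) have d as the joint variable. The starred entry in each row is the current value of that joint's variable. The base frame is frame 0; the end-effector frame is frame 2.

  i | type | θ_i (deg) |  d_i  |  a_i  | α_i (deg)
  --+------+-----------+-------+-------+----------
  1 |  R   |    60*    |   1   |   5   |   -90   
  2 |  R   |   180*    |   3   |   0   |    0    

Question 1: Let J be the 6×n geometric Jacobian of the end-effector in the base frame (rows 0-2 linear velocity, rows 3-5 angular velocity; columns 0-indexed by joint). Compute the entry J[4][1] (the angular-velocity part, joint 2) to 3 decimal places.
axis z_1 = (-0.8660,0.5000,0.0000); lever o_n−o_1 = (-2.5981,1.5000,0.0000)
cross product → J_v[:, 1] = (0.0000,0.0000,0.0000)
J_ω[:, 1] = z_1
entry J[4][1] = 0.5000

0.500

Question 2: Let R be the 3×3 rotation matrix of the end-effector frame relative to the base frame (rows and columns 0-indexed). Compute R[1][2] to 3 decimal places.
End-effector z-axis (col 2 of R) = (-0.8660,0.5000,0.0000)
R[1][2] = 0.5000

0.500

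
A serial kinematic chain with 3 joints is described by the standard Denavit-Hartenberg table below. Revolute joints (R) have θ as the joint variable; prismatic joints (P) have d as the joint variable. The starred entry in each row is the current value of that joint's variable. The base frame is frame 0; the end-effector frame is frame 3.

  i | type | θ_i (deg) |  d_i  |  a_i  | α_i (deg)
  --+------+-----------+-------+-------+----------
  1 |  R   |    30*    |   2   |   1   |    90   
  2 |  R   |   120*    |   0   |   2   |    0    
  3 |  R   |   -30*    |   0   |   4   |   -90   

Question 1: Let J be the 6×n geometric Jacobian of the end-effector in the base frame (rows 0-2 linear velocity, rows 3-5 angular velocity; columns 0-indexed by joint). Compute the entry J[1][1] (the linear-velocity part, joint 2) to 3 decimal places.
axis z_1 = (0.5000,-0.8660,0.0000); lever o_n−o_1 = (-0.8660,-0.5000,5.7321)
cross product → J_v[:, 1] = (-4.9641,-2.8660,-1.0000)
J_ω[:, 1] = z_1
entry J[1][1] = -2.8660

-2.866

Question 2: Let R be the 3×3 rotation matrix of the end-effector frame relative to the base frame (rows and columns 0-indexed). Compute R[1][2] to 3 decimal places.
-0.500

End-effector z-axis (col 2 of R) = (-0.8660,-0.5000,0.0000)
R[1][2] = -0.5000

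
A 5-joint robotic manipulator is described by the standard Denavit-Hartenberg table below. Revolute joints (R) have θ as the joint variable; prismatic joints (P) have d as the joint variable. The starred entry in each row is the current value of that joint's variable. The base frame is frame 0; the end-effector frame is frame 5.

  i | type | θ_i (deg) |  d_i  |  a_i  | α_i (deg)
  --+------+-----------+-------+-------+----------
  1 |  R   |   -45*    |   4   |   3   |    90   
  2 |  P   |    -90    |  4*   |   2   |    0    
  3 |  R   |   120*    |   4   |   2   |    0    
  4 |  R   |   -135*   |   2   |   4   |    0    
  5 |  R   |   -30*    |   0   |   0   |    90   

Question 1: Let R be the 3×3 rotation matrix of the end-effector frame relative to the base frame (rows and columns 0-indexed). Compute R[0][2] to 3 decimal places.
-0.500

End-effector z-axis (col 2 of R) = (-0.5000,0.5000,0.7071)
R[0][2] = -0.5000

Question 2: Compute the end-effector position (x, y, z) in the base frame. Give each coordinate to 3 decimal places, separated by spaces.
after link 1: o_1 = (2.1213, -2.1213, 4.0000)
after link 2: o_2 = (-0.7071, -4.9497, 2.0000)
after link 3: o_3 = (-2.3108, -9.0029, 3.0000)
after link 4: o_4 = (-4.4571, -9.6851, -0.8637)
after link 5: o_5 = (-4.4571, -9.6851, -0.8637)

-4.457 -9.685 -0.864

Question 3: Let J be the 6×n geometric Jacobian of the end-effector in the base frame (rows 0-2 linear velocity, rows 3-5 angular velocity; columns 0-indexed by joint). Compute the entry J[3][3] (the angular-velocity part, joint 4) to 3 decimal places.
-0.707

axis z_3 = (-0.7071,-0.7071,0.0000); lever o_n−o_3 = (-2.1463,-0.6822,-3.8637)
cross product → J_v[:, 3] = (2.7321,-2.7321,-1.0353)
J_ω[:, 3] = z_3
entry J[3][3] = -0.7071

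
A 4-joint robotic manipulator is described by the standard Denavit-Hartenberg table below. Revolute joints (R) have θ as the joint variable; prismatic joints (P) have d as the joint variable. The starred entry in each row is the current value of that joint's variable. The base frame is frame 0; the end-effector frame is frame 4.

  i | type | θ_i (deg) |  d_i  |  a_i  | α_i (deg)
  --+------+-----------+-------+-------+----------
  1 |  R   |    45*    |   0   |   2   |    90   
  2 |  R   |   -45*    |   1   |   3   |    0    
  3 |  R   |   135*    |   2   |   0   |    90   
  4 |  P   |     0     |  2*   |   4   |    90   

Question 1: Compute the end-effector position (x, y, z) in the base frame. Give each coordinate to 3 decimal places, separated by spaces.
after link 1: o_1 = (1.4142, 1.4142, 0.0000)
after link 2: o_2 = (3.6213, 2.2071, -2.1213)
after link 3: o_3 = (5.0355, 0.7929, -2.1213)
after link 4: o_4 = (6.4497, 2.2071, 1.8787)

6.450 2.207 1.879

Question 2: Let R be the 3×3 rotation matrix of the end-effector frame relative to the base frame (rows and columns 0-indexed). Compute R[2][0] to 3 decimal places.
End-effector x-axis (col 0 of R) = (-0.0000,0.0000,1.0000)
R[2][0] = 1.0000

1.000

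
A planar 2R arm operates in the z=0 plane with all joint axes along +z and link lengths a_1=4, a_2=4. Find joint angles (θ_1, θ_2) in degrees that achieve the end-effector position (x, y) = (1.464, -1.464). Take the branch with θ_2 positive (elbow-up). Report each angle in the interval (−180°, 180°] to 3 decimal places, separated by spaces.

cos θ_2 = (4.2866−4²−4²)/(2·4·4) = -0.8660; θ_2 = 150.0021° (elbow-up)
β = atan2(-1.4640,1.4640) = -45.0000°; ψ = atan2(1.9999,0.5358) = 75.0011°
θ_1 = β − ψ = -120.0011°

-120.001 150.002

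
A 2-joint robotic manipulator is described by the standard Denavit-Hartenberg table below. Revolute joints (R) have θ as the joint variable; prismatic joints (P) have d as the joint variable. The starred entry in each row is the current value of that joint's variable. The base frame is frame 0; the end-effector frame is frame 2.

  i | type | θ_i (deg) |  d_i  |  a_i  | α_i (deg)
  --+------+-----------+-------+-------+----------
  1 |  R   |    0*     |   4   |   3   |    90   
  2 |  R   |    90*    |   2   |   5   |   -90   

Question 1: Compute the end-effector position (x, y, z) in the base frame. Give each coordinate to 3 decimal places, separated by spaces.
3.000 -2.000 9.000

after link 1: o_1 = (3.0000, 0.0000, 4.0000)
after link 2: o_2 = (3.0000, -2.0000, 9.0000)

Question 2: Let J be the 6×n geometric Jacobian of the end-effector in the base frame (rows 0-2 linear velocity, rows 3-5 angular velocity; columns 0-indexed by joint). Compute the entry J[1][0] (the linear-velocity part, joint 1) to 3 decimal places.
axis z_0 = ẑ; lever o_n−o_0 = (3.0000,-2.0000,9.0000)
cross product → J_v[:, 0] = (2.0000,3.0000,-0.0000)
J_ω[:, 0] = z_0
entry J[1][0] = 3.0000

3.000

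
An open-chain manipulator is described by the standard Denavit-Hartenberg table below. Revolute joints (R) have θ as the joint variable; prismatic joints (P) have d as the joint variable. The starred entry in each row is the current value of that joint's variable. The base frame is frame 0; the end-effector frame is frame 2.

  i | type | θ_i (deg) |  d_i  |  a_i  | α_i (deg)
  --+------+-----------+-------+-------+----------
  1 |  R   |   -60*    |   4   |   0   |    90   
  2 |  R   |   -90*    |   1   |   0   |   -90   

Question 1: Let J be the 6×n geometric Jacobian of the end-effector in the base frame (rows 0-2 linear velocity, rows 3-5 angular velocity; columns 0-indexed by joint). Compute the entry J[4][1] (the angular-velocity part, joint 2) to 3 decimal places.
-0.500

axis z_1 = (-0.8660,-0.5000,0.0000); lever o_n−o_1 = (-0.8660,-0.5000,0.0000)
cross product → J_v[:, 1] = (0.0000,-0.0000,0.0000)
J_ω[:, 1] = z_1
entry J[4][1] = -0.5000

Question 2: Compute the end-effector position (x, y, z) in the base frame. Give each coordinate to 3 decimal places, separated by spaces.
after link 1: o_1 = (0.0000, 0.0000, 4.0000)
after link 2: o_2 = (-0.8660, -0.5000, 4.0000)

-0.866 -0.500 4.000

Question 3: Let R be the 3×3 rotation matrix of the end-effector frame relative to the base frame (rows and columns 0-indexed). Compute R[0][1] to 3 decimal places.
End-effector y-axis (col 1 of R) = (0.8660,0.5000,-0.0000)
R[0][1] = 0.8660

0.866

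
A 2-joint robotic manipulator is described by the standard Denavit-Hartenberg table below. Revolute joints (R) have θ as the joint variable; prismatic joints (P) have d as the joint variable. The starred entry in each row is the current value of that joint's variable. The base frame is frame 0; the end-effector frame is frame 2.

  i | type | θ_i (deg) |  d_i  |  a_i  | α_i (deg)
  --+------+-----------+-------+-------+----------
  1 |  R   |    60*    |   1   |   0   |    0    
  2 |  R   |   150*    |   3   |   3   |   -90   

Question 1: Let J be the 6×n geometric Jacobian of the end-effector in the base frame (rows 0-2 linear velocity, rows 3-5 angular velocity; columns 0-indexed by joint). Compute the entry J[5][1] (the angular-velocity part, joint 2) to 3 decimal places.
1.000

axis z_1 = (0.0000,0.0000,1.0000); lever o_n−o_1 = (-2.5981,-1.5000,3.0000)
cross product → J_v[:, 1] = (1.5000,-2.5981,0.0000)
J_ω[:, 1] = z_1
entry J[5][1] = 1.0000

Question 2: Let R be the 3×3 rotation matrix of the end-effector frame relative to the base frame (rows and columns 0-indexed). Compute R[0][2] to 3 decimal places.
0.500

End-effector z-axis (col 2 of R) = (0.5000,-0.8660,0.0000)
R[0][2] = 0.5000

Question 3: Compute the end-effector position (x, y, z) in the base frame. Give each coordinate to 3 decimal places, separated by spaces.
after link 1: o_1 = (0.0000, 0.0000, 1.0000)
after link 2: o_2 = (-2.5981, -1.5000, 4.0000)

-2.598 -1.500 4.000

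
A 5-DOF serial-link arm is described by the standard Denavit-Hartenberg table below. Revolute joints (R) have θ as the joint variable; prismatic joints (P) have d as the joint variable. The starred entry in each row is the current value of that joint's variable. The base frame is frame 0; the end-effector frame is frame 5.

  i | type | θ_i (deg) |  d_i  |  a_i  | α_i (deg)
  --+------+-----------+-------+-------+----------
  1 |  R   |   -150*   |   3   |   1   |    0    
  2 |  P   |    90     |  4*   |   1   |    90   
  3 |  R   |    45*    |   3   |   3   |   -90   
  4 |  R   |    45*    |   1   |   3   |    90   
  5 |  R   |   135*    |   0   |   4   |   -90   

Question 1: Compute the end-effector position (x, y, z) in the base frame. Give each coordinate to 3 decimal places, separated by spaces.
after link 1: o_1 = (-0.8660, -0.5000, 3.0000)
after link 2: o_2 = (-0.3660, -1.3660, 7.0000)
after link 3: o_3 = (-1.9034, -4.7031, 9.1213)
after link 4: o_4 = (0.3301, -4.3291, 11.3284)
after link 5: o_5 = (-3.1090, -2.3724, 11.9142)

-3.109 -2.372 11.914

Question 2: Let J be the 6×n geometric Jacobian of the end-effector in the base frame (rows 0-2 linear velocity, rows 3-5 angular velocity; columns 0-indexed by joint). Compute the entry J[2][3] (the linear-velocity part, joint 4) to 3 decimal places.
-0.086

axis z_3 = (-0.3536,0.6124,0.7071); lever o_n−o_3 = (-1.2056,2.3308,2.7929)
cross product → J_v[:, 3] = (0.0622,0.1350,-0.0858)
J_ω[:, 3] = z_3
entry J[2][3] = -0.0858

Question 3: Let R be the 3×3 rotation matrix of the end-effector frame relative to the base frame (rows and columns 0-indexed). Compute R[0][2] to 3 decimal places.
-0.360

End-effector z-axis (col 2 of R) = (-0.3598,-0.3768,-0.8536)
R[0][2] = -0.3598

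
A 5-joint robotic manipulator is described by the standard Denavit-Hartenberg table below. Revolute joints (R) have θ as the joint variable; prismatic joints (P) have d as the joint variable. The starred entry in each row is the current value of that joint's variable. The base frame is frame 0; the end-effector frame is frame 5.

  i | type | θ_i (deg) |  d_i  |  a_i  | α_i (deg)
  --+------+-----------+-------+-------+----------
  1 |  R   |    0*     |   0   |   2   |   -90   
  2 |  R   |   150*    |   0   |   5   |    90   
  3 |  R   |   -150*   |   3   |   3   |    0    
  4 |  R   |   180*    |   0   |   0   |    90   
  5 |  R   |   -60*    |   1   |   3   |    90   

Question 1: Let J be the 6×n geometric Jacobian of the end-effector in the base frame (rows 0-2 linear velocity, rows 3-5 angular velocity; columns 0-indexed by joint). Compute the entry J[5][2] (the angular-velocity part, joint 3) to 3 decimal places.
-0.866

axis z_2 = (0.5000,0.0000,-0.8660); lever o_n−o_2 = (0.8929,-1.6160,0.0514)
cross product → J_v[:, 2] = (-1.3995,-0.7990,-0.8080)
J_ω[:, 2] = z_2
entry J[5][2] = -0.8660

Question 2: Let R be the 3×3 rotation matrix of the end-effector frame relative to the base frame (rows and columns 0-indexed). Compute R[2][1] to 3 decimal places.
End-effector y-axis (col 1 of R) = (-0.4330,-0.8660,-0.2500)
R[2][1] = -0.2500

-0.250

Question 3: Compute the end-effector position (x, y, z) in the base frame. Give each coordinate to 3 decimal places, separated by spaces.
after link 1: o_1 = (2.0000, 0.0000, 0.0000)
after link 2: o_2 = (-2.3301, 0.0000, -2.5000)
after link 3: o_3 = (1.4199, -1.5000, -3.7990)
after link 4: o_4 = (1.4199, -1.5000, -3.7990)
after link 5: o_5 = (-1.4372, -1.6160, -2.4486)

-1.437 -1.616 -2.449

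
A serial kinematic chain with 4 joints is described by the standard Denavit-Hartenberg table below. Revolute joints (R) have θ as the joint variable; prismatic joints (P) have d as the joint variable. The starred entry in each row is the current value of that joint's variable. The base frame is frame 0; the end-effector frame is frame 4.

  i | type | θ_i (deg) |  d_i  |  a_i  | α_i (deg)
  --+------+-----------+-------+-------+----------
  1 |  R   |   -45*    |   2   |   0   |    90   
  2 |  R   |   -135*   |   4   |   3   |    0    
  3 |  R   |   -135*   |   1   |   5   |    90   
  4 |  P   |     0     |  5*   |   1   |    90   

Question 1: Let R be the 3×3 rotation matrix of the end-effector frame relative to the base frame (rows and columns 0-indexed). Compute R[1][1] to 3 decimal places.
End-effector y-axis (col 1 of R) = (0.7071,-0.7071,0.0000)
R[1][1] = -0.7071

-0.707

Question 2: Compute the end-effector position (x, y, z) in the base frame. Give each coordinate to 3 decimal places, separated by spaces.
-1.500 -5.571 5.879

after link 1: o_1 = (0.0000, 0.0000, 2.0000)
after link 2: o_2 = (-4.3284, -1.3284, -0.1213)
after link 3: o_3 = (-5.0355, -2.0355, 4.8787)
after link 4: o_4 = (-1.5000, -5.5711, 5.8787)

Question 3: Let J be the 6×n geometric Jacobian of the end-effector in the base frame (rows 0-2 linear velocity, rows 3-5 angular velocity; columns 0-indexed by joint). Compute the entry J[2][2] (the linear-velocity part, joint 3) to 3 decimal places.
axis z_2 = (-0.7071,-0.7071,0.0000); lever o_n−o_2 = (2.8284,-4.2426,6.0000)
cross product → J_v[:, 2] = (-4.2426,4.2426,5.0000)
J_ω[:, 2] = z_2
entry J[2][2] = 5.0000

5.000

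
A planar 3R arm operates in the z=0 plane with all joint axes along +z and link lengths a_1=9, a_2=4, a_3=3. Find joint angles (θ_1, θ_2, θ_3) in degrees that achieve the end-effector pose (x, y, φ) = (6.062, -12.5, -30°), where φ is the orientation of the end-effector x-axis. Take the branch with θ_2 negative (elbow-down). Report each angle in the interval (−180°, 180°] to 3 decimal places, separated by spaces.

-55.040 -60.001 85.041

wrist centre = target − a_3·(cos φ, sin φ) = (3.4639, -11.0000)
cos θ_2 = (132.9988−9²−4²)/(2·9·4) = 0.5000; θ_2 = -60.0011° (elbow-down)
β = atan2(-11.0000,3.4639) = -72.5207°; ψ = atan2(-3.4641,10.9999) = -17.4805°
θ_1 = β − ψ = -55.0402°
θ_3 = φ − θ_1 − θ_2 = 85.0413° (wrapped to (-180°,180°])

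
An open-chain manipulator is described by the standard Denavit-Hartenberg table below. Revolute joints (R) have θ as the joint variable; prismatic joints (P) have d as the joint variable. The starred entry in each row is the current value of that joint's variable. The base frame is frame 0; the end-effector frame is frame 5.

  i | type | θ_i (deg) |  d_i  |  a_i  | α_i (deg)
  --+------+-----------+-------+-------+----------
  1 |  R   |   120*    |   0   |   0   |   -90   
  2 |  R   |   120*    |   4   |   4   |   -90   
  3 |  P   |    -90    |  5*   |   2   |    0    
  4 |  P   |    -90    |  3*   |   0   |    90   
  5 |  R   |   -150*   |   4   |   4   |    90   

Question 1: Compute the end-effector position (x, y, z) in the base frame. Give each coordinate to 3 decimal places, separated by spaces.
after link 1: o_1 = (0.0000, 0.0000, 0.0000)
after link 2: o_2 = (-2.4641, -3.7321, -3.4641)
after link 3: o_3 = (-2.0311, -8.4821, -0.9641)
after link 4: o_4 = (-0.7321, -10.7321, 0.5359)
after link 5: o_5 = (2.7321, -8.7321, -3.4641)

2.732 -8.732 -3.464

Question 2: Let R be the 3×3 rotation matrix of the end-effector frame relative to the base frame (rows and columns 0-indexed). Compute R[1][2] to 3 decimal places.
End-effector z-axis (col 2 of R) = (0.5000,-0.8660,-0.0000)
R[1][2] = -0.8660

-0.866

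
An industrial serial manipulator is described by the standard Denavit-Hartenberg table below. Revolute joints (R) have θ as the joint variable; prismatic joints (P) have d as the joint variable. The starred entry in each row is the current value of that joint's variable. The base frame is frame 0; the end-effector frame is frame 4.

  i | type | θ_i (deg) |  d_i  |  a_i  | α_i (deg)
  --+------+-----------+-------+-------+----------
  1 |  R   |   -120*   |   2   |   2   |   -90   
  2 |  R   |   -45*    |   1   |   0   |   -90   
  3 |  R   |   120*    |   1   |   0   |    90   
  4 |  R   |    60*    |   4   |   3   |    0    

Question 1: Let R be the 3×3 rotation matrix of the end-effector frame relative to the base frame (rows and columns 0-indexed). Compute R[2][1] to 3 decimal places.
End-effector y-axis (col 1 of R) = (0.3196,-0.9464,-0.0474)
R[2][1] = -0.0474

-0.047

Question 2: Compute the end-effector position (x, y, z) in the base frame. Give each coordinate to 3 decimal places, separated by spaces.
-5.223 -4.448 1.375

after link 1: o_1 = (-1.0000, -1.7321, 2.0000)
after link 2: o_2 = (-0.1340, -2.2321, 2.0000)
after link 3: o_3 = (-0.4875, -2.8444, 1.2929)
after link 4: o_4 = (-5.2227, -4.4479, 1.3749)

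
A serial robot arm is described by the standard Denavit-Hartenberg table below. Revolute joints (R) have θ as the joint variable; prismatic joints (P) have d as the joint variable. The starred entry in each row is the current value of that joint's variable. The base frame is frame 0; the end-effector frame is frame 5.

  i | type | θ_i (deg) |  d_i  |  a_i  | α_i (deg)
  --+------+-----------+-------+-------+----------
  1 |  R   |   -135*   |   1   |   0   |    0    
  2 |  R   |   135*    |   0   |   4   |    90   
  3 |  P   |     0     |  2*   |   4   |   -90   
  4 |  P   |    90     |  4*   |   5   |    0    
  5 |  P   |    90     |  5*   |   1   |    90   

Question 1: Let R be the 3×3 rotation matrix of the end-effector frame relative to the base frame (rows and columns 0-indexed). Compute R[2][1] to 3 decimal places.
1.000

End-effector y-axis (col 1 of R) = (-0.0000,-0.0000,1.0000)
R[2][1] = 1.0000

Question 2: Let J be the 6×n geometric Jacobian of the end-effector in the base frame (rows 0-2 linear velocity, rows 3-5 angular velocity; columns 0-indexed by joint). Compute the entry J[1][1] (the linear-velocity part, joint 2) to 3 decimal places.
7.000

axis z_1 = (0.0000,0.0000,1.0000); lever o_n−o_1 = (7.0000,3.0000,9.0000)
cross product → J_v[:, 1] = (-3.0000,7.0000,0.0000)
J_ω[:, 1] = z_1
entry J[1][1] = 7.0000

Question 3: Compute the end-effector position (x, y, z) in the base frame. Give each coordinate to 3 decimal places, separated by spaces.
after link 1: o_1 = (0.0000, 0.0000, 1.0000)
after link 2: o_2 = (4.0000, 0.0000, 1.0000)
after link 3: o_3 = (8.0000, -2.0000, 1.0000)
after link 4: o_4 = (8.0000, 3.0000, 5.0000)
after link 5: o_5 = (7.0000, 3.0000, 10.0000)

7.000 3.000 10.000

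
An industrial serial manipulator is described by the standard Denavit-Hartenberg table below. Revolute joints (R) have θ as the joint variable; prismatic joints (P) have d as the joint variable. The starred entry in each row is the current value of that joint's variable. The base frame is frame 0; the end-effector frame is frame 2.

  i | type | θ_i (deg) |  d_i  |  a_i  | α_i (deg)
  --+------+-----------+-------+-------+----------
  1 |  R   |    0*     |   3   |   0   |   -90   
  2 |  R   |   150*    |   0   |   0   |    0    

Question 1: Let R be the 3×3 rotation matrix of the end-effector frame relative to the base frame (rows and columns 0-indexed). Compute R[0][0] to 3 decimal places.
End-effector x-axis (col 0 of R) = (-0.8660,0.0000,-0.5000)
R[0][0] = -0.8660

-0.866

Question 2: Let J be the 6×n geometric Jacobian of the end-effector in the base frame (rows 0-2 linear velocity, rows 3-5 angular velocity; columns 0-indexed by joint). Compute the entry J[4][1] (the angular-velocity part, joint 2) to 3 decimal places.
1.000

axis z_1 = (0.0000,1.0000,0.0000); lever o_n−o_1 = (0.0000,0.0000,0.0000)
cross product → J_v[:, 1] = (0.0000,0.0000,0.0000)
J_ω[:, 1] = z_1
entry J[4][1] = 1.0000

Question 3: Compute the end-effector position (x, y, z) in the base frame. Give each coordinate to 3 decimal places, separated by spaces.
after link 1: o_1 = (0.0000, 0.0000, 3.0000)
after link 2: o_2 = (0.0000, 0.0000, 3.0000)

0.000 0.000 3.000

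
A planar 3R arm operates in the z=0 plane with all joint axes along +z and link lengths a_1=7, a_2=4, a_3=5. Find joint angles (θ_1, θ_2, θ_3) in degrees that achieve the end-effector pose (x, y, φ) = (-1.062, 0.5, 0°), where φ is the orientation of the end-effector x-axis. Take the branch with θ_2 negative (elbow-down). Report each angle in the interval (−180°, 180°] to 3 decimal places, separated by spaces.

-150.000 -120.003 -89.997

wrist centre = target − a_3·(cos φ, sin φ) = (-6.0620, 0.5000)
cos θ_2 = (36.9978−7²−4²)/(2·7·4) = -0.5000; θ_2 = -120.0025° (elbow-down)
β = atan2(0.5000,-6.0620) = 175.2849°; ψ = atan2(-3.4640,4.9998) = -34.7151°
θ_1 = β − ψ = 210.0000°
θ_3 = φ − θ_1 − θ_2 = -89.9975° (wrapped to (-180°,180°])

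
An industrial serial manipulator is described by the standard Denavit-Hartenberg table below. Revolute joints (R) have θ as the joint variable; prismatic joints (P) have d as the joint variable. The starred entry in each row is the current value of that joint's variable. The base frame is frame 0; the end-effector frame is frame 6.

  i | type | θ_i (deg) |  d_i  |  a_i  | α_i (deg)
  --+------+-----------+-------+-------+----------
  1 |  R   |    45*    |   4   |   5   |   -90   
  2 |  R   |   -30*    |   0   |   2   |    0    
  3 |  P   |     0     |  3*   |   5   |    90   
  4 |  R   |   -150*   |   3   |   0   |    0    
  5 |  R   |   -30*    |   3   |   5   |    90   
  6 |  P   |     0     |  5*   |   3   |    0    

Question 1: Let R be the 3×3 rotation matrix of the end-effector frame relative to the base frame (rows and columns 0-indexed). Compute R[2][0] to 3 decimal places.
End-effector x-axis (col 0 of R) = (-0.6124,-0.6124,-0.5000)
R[2][0] = -0.5000

-0.500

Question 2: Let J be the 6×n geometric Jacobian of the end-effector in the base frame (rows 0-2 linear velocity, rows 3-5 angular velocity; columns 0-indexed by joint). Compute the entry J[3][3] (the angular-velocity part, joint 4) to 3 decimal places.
-0.354

axis z_3 = (-0.3536,-0.3536,0.8660); lever o_n−o_3 = (-10.5558,-3.4848,1.1962)
cross product → J_v[:, 3] = (2.5950,-8.7187,-2.5000)
J_ω[:, 3] = z_3
entry J[3][3] = -0.3536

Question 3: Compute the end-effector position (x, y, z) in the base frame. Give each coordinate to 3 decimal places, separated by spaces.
-4.855 6.459 8.696

after link 1: o_1 = (3.5355, 3.5355, 4.0000)
after link 2: o_2 = (4.7603, 4.7603, 5.0000)
after link 3: o_3 = (5.7008, 9.9435, 7.5000)
after link 4: o_4 = (4.6402, 8.8828, 10.0981)
after link 5: o_5 = (0.5176, 4.7603, 10.1962)
after link 6: o_6 = (-4.8550, 6.4587, 8.6962)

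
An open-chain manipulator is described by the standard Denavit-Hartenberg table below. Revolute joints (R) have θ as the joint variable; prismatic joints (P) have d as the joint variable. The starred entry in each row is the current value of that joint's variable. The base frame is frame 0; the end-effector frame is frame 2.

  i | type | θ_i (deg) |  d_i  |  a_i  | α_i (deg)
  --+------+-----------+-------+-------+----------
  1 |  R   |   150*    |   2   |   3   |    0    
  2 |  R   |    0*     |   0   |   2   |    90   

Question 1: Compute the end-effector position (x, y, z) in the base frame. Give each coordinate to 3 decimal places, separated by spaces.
after link 1: o_1 = (-2.5981, 1.5000, 2.0000)
after link 2: o_2 = (-4.3301, 2.5000, 2.0000)

-4.330 2.500 2.000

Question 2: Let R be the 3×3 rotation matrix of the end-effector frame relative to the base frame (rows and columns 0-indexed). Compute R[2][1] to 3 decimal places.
End-effector y-axis (col 1 of R) = (-0.0000,-0.0000,1.0000)
R[2][1] = 1.0000

1.000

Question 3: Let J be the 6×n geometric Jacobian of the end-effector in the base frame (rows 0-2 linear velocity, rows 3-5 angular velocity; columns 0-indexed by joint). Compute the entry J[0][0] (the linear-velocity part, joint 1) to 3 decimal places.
axis z_0 = ẑ; lever o_n−o_0 = (-4.3301,2.5000,2.0000)
cross product → J_v[:, 0] = (-2.5000,-4.3301,0.0000)
J_ω[:, 0] = z_0
entry J[0][0] = -2.5000

-2.500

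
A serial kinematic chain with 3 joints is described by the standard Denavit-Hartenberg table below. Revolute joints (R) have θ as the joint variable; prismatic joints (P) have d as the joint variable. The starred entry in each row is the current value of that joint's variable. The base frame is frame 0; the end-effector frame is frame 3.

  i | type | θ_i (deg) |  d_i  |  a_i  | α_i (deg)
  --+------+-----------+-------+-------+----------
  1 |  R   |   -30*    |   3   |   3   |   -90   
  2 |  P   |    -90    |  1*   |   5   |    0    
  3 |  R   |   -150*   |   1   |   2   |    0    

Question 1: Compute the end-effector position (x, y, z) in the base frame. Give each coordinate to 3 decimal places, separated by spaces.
2.732 0.732 6.268

after link 1: o_1 = (2.5981, -1.5000, 3.0000)
after link 2: o_2 = (3.0981, -0.6340, 8.0000)
after link 3: o_3 = (2.7321, 0.7321, 6.2679)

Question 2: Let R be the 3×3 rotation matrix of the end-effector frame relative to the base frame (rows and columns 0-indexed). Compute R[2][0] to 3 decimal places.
-0.866

End-effector x-axis (col 0 of R) = (-0.4330,0.2500,-0.8660)
R[2][0] = -0.8660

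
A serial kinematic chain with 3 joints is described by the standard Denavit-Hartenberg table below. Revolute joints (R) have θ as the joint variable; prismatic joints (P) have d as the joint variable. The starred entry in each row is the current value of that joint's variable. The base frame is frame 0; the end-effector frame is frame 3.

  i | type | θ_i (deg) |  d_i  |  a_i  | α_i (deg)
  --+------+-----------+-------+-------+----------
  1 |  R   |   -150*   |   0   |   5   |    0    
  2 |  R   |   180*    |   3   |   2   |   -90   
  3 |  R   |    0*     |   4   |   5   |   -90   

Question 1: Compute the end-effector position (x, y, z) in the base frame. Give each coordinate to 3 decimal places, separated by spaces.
-0.268 4.464 3.000

after link 1: o_1 = (-4.3301, -2.5000, 0.0000)
after link 2: o_2 = (-2.5981, -1.5000, 3.0000)
after link 3: o_3 = (-0.2679, 4.4641, 3.0000)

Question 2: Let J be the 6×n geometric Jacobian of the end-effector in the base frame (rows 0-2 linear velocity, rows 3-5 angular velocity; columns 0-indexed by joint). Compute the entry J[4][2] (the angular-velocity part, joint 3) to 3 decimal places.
0.866

axis z_2 = (-0.5000,0.8660,0.0000); lever o_n−o_2 = (2.3301,5.9641,0.0000)
cross product → J_v[:, 2] = (0.0000,0.0000,-5.0000)
J_ω[:, 2] = z_2
entry J[4][2] = 0.8660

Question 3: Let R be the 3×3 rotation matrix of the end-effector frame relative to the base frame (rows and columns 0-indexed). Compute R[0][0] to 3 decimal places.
0.866

End-effector x-axis (col 0 of R) = (0.8660,0.5000,0.0000)
R[0][0] = 0.8660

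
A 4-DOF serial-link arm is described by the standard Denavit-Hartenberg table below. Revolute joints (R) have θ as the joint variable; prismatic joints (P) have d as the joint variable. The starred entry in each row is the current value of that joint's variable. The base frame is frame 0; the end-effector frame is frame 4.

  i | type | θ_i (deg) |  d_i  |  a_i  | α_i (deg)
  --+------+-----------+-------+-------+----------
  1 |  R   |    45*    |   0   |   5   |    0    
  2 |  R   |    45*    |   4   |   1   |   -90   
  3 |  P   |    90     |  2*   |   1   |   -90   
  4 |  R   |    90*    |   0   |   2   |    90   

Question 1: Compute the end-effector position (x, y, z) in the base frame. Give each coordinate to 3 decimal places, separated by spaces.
3.536 4.536 3.000

after link 1: o_1 = (3.5355, 3.5355, 0.0000)
after link 2: o_2 = (3.5355, 4.5355, 4.0000)
after link 3: o_3 = (1.5355, 4.5355, 3.0000)
after link 4: o_4 = (3.5355, 4.5355, 3.0000)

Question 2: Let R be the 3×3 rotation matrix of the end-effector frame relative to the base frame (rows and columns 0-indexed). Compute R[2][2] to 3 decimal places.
-1.000

End-effector z-axis (col 2 of R) = (-0.0000,0.0000,-1.0000)
R[2][2] = -1.0000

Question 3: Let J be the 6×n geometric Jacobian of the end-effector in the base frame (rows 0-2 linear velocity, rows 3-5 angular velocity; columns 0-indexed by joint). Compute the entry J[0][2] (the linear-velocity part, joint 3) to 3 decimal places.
prismatic axis z_2 = (-1.0000,0.0000,0.0000)
J_v[:, 2] = z_2; J_ω[:, 2] = (0,0,0)
entry J[0][2] = -1.0000

-1.000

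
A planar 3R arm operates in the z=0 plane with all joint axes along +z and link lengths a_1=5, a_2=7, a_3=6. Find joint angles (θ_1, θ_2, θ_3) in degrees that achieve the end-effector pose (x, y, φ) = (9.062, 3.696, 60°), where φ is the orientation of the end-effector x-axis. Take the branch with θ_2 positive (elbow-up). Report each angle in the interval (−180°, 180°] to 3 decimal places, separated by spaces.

wrist centre = target − a_3·(cos φ, sin φ) = (6.0620, -1.5002)
cos θ_2 = (38.9983−5²−7²)/(2·5·7) = -0.5000; θ_2 = 120.0016° (elbow-up)
β = atan2(-1.5002,6.0620) = -13.8996°; ψ = atan2(6.0621,1.4998) = 76.1034°
θ_1 = β − ψ = -90.0030°
θ_3 = φ − θ_1 − θ_2 = 30.0014° (wrapped to (-180°,180°])

-90.003 120.002 30.001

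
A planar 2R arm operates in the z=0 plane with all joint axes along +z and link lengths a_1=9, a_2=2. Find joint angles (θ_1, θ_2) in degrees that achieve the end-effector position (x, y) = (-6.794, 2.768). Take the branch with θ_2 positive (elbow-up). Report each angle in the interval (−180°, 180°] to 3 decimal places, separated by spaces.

150.001 150.009

cos θ_2 = (53.8203−9²−2²)/(2·9·2) = -0.8661; θ_2 = 150.0090° (elbow-up)
β = atan2(2.7680,-6.7940) = 157.8331°; ψ = atan2(0.9997,7.2678) = 7.8322°
θ_1 = β − ψ = 150.0009°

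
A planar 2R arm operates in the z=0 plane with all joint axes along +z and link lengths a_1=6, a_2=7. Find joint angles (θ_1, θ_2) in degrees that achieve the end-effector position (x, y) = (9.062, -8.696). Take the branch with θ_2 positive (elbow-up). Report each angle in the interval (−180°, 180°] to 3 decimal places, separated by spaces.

cos θ_2 = (157.7403−6²−7²)/(2·6·7) = 0.8660; θ_2 = 30.0080° (elbow-up)
β = atan2(-8.6960,9.0620) = -43.8193°; ψ = atan2(3.5008,12.0617) = 16.1851°
θ_1 = β − ψ = -60.0044°

-60.004 30.008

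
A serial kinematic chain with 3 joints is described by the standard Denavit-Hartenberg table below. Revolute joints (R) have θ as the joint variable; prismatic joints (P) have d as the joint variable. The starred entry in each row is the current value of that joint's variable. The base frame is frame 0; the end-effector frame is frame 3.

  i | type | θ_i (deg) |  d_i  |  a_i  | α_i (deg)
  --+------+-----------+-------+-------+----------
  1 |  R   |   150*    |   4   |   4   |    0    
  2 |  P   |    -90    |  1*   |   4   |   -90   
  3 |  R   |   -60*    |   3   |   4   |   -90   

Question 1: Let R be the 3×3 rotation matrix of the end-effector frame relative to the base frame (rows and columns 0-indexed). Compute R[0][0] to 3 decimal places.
End-effector x-axis (col 0 of R) = (0.2500,0.4330,0.8660)
R[0][0] = 0.2500

0.250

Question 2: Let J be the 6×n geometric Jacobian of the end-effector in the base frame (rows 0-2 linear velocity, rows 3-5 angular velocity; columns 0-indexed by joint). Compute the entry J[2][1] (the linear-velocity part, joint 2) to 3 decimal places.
prismatic axis z_1 = (0.0000,0.0000,1.0000)
J_v[:, 1] = z_1; J_ω[:, 1] = (0,0,0)
entry J[2][1] = 1.0000

1.000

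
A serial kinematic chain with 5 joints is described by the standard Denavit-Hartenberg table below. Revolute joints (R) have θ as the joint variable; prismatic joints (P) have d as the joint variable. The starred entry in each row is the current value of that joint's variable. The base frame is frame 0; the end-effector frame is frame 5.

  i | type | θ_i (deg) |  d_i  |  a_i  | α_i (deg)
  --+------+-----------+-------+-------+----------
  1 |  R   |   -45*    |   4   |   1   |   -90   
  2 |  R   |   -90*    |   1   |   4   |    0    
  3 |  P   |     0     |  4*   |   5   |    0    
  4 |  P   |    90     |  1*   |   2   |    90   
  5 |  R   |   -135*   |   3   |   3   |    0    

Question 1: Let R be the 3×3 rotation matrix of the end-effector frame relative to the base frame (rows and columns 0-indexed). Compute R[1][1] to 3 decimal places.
-1.000

End-effector y-axis (col 1 of R) = (0.0000,-1.0000,0.0000)
R[1][1] = -1.0000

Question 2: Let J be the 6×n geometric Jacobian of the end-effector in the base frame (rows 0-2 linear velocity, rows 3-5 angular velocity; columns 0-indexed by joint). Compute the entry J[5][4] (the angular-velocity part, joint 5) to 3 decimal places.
axis z_4 = (0.0000,0.0000,1.0000); lever o_n−o_4 = (-3.0000,-0.0000,3.0000)
cross product → J_v[:, 4] = (0.0000,-3.0000,0.0000)
J_ω[:, 4] = z_4
entry J[5][4] = 1.0000

1.000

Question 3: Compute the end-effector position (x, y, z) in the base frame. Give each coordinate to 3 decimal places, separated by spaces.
after link 1: o_1 = (0.7071, -0.7071, 4.0000)
after link 2: o_2 = (1.4142, -0.0000, 8.0000)
after link 3: o_3 = (4.2426, 2.8284, 13.0000)
after link 4: o_4 = (6.3640, 2.1213, 13.0000)
after link 5: o_5 = (3.3640, 2.1213, 16.0000)

3.364 2.121 16.000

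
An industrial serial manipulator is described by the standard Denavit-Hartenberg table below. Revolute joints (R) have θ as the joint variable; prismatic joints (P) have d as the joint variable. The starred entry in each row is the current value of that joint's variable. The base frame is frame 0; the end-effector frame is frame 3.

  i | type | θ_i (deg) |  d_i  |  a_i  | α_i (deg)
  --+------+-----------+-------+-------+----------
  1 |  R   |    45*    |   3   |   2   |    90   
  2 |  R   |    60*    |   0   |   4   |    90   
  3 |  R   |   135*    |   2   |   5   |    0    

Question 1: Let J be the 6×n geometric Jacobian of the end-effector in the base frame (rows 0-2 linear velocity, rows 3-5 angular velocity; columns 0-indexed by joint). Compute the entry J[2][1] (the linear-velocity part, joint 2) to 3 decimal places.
1.964

axis z_1 = (0.7071,-0.7071,0.0000); lever o_n−o_1 = (3.8890,-1.1110,-0.5978)
cross product → J_v[:, 1] = (0.4227,0.4227,1.9643)
J_ω[:, 1] = z_1
entry J[2][1] = 1.9643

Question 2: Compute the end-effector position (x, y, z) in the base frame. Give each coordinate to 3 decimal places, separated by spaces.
5.303 0.303 2.402

after link 1: o_1 = (1.4142, 1.4142, 3.0000)
after link 2: o_2 = (2.8284, 2.8284, 6.4641)
after link 3: o_3 = (5.3032, 0.3032, 2.4022)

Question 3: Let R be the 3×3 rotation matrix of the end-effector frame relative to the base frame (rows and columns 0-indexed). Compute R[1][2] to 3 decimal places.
0.612

End-effector z-axis (col 2 of R) = (0.6124,0.6124,-0.5000)
R[1][2] = 0.6124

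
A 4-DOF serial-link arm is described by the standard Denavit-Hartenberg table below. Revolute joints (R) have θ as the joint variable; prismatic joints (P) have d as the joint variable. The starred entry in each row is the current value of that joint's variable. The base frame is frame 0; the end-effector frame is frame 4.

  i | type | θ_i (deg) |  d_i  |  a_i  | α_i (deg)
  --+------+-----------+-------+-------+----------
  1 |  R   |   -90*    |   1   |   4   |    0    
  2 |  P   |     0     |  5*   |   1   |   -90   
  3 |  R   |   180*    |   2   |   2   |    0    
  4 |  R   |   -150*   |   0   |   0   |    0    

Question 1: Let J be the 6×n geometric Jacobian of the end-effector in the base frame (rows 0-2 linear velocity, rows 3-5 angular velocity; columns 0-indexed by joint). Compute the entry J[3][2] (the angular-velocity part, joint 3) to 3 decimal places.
1.000

axis z_2 = (1.0000,0.0000,0.0000); lever o_n−o_2 = (2.0000,2.0000,0.0000)
cross product → J_v[:, 2] = (-0.0000,0.0000,2.0000)
J_ω[:, 2] = z_2
entry J[3][2] = 1.0000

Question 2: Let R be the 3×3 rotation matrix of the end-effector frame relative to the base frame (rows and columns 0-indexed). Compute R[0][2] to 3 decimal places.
End-effector z-axis (col 2 of R) = (1.0000,0.0000,0.0000)
R[0][2] = 1.0000

1.000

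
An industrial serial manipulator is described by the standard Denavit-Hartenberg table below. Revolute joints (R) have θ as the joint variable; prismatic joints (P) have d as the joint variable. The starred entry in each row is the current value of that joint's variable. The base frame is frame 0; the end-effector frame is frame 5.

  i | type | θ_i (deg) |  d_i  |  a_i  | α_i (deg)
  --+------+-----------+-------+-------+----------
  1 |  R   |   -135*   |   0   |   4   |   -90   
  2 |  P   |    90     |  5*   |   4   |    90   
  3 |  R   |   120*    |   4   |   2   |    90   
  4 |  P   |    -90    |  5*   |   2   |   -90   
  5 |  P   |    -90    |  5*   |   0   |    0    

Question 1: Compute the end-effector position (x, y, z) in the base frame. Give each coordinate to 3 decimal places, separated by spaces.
5.347 -13.833 -4.830

after link 1: o_1 = (-2.8284, -2.8284, 0.0000)
after link 2: o_2 = (0.7071, -6.3640, -4.0000)
after link 3: o_3 = (-0.8966, -10.4171, -3.0000)
after link 4: o_4 = (2.2854, -10.7707, -7.3301)
after link 5: o_5 = (5.3473, -13.8325, -4.8301)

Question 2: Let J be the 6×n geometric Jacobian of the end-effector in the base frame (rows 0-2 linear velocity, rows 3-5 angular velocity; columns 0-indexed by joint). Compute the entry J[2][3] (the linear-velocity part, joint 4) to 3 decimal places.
prismatic axis z_3 = (0.3536,-0.3536,-0.8660)
J_v[:, 3] = z_3; J_ω[:, 3] = (0,0,0)
entry J[2][3] = -0.8660

-0.866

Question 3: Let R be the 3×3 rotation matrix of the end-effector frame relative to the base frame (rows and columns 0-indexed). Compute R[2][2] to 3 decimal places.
0.500

End-effector z-axis (col 2 of R) = (0.6124,-0.6124,0.5000)
R[2][2] = 0.5000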